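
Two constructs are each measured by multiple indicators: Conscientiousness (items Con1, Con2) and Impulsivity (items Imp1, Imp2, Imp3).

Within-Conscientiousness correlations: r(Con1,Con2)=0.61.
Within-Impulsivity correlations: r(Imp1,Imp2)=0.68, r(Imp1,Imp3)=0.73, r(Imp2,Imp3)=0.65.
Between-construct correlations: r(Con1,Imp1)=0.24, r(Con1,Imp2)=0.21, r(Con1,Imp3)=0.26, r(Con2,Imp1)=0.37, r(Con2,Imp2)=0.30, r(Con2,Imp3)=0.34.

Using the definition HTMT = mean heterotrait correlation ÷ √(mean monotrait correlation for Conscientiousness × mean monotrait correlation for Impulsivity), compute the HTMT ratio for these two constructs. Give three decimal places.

0.443

Mean heterotrait r = 1.72/6 = 0.2867.
Mean within-Con = 0.61/1 = 0.6100; mean within-Imp = 2.06/3 = 0.6867.
Geometric mean = √(0.6100 × 0.6867) = 0.6472.
HTMT = 0.2867 / 0.6472 = 0.443.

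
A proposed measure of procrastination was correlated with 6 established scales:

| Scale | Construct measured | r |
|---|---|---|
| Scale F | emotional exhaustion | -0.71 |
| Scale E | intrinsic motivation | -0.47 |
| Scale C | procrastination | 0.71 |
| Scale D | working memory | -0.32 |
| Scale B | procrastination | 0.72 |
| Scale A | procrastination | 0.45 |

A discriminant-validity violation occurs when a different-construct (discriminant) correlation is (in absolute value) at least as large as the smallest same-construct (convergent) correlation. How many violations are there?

2

Convergent (same construct = procrastination): Scale C, Scale B, Scale A.
Smallest convergent = 0.45. Discriminant |r|: 0.71, 0.47, 0.32; count ≥ 0.45 → 2.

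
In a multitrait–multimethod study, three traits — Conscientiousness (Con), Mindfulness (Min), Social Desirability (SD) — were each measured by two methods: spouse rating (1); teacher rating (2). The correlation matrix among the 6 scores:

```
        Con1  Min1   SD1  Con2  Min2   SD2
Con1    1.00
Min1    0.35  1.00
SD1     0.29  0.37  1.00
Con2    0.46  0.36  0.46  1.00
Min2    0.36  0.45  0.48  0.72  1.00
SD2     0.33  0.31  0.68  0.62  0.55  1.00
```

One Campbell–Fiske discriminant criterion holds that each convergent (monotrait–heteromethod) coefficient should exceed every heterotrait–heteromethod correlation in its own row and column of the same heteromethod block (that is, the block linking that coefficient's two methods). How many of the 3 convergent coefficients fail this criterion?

2

Each convergent coefficient versus the relevant comparison correlations:
Con (methods 1·2): 0.46 vs {0.36, 0.36, 0.33, 0.46} → fail.
Min (methods 1·2): 0.45 vs {0.36, 0.36, 0.31, 0.48} → fail.
SD (methods 1·2): 0.68 vs {0.46, 0.33, 0.48, 0.31} → pass.
2 of 3 fail.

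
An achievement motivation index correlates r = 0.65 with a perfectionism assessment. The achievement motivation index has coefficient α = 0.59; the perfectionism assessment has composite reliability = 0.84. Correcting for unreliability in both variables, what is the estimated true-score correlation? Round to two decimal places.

r_true = r_obs / √(r_xx · r_yy) = 0.65 / √(0.59 × 0.84) = 0.65 / √0.4956 = 0.65 / 0.7040 ≈ 0.92.

0.92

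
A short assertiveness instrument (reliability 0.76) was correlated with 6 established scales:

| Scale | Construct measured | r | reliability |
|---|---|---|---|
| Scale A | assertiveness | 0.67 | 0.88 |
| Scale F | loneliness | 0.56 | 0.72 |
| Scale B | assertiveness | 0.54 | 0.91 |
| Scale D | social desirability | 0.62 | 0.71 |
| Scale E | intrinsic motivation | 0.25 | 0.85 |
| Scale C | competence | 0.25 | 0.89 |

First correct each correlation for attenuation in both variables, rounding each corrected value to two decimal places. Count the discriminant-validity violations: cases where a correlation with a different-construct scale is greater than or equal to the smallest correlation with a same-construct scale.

Disattenuated r (r / √(r_scale · r_new)):
  Scale A (conv): 0.67 / √(0.88·0.76) = 0.82
  Scale F (disc): 0.56 / √(0.72·0.76) = 0.76
  Scale B (conv): 0.54 / √(0.91·0.76) = 0.65
  Scale D (disc): 0.62 / √(0.71·0.76) = 0.84
  Scale E (disc): 0.25 / √(0.85·0.76) = 0.31
  Scale C (disc): 0.25 / √(0.89·0.76) = 0.30
Smallest convergent = 0.65. Discriminant values: 0.76, 0.84, 0.31, 0.30; count ≥ 0.65 → 2.

2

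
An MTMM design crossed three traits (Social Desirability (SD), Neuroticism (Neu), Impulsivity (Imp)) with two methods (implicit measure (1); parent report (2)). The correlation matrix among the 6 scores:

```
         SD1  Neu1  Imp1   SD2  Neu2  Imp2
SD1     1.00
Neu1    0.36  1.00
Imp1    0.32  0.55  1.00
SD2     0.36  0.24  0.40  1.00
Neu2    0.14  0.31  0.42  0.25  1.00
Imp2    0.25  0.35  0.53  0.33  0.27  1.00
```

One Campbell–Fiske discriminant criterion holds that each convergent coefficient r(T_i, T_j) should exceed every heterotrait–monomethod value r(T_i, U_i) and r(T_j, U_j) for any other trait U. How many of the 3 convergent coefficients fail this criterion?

3

Convergent coefficients and their comparison sets:
SD (methods 1·2): 0.36 vs {0.36, 0.25, 0.32, 0.33} → fail.
Neu (methods 1·2): 0.31 vs {0.36, 0.25, 0.55, 0.27} → fail.
Imp (methods 1·2): 0.53 vs {0.32, 0.33, 0.55, 0.27} → fail.
3 of 3 fail.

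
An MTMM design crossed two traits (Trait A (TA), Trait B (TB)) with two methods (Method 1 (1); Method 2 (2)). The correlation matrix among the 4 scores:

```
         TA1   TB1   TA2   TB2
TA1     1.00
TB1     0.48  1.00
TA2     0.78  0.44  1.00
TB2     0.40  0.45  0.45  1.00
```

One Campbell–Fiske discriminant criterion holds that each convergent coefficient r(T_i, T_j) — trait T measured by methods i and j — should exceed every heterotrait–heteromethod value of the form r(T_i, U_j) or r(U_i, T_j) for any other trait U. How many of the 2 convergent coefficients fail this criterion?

Checking each validity diagonal entry against its comparison values:
TA (methods 1·2): 0.78 vs {0.40, 0.44} → pass.
TB (methods 1·2): 0.45 vs {0.44, 0.40} → pass.
0 of 2 fail.

0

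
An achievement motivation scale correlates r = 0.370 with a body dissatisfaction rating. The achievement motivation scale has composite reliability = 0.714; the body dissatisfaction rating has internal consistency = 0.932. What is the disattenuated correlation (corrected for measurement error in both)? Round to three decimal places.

r_true = r_obs / √(r_xx · r_yy) = 0.370 / √(0.714 × 0.932) = 0.370 / √0.665448 = 0.370 / 0.8157 ≈ 0.454.

0.454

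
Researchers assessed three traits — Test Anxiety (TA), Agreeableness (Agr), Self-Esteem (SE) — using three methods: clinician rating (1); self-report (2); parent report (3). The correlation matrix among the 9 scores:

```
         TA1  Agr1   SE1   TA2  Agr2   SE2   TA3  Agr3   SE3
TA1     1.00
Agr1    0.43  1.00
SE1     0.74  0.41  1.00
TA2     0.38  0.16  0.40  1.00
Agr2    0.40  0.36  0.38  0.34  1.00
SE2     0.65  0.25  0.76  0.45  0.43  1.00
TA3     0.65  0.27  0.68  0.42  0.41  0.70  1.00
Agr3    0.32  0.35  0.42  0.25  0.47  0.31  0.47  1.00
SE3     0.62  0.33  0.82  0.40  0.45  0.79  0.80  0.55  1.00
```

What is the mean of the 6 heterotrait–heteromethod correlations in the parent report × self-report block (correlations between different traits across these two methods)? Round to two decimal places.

0.42

HTHM values (method 3 × method 2): 0.41, 0.70, 0.25, 0.31, 0.40, 0.45; mean = 2.52/6 = 0.42.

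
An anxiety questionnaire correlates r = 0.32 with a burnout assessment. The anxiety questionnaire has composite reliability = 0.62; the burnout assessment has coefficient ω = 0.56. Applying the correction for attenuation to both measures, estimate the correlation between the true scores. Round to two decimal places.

r_true = r_obs / √(r_xx · r_yy) = 0.32 / √(0.62 × 0.56) = 0.32 / √0.3472 = 0.32 / 0.5892 ≈ 0.54.

0.54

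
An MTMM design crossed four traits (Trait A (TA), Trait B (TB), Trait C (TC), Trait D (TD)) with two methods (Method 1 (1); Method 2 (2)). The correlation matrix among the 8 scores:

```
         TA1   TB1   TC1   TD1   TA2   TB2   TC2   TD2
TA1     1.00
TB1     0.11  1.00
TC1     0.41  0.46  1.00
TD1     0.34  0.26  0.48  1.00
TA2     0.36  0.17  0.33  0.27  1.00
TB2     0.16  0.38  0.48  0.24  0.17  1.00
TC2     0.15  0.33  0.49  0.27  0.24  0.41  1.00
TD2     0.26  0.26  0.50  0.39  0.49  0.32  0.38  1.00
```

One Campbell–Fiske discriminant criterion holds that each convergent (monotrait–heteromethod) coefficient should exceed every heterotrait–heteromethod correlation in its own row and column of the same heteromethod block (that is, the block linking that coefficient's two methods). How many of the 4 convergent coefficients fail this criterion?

Checking each validity diagonal entry against its comparison values:
TA (methods 1·2): 0.36 vs {0.16, 0.17, 0.15, 0.33, 0.26, 0.27} → pass.
TB (methods 1·2): 0.38 vs {0.17, 0.16, 0.33, 0.48, 0.26, 0.24} → fail.
TC (methods 1·2): 0.49 vs {0.33, 0.15, 0.48, 0.33, 0.50, 0.27} → fail.
TD (methods 1·2): 0.39 vs {0.27, 0.26, 0.24, 0.26, 0.27, 0.50} → fail.
3 of 4 fail.

3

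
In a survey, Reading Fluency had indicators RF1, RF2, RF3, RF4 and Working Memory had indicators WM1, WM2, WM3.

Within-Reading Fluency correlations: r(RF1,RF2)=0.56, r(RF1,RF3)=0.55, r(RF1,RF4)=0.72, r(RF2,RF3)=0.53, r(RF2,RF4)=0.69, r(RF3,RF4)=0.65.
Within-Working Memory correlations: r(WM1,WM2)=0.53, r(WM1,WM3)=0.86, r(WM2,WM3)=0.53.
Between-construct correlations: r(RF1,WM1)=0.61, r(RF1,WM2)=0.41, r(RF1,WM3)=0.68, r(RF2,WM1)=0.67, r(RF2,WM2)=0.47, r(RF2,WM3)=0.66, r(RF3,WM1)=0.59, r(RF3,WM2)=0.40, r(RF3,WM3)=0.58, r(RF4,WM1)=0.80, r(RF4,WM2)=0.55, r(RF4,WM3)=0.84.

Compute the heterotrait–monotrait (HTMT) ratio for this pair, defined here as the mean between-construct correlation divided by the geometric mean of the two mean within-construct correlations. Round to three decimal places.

0.963

Mean between = 7.26/12 = 0.6050.
Mean within-RF = 3.70/6 = 0.6167; mean within-WM = 1.92/3 = 0.6400.
Geometric mean = √(0.6167 × 0.6400) = 0.6282.
HTMT = 0.6050 / 0.6282 = 0.963.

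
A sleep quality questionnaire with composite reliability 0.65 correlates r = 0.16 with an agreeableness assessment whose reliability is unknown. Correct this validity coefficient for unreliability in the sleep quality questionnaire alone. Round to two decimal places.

Single correction: r_c = r_obs / √r_xx = 0.16 / √0.65 = 0.16 / 0.8062 ≈ 0.20.

0.20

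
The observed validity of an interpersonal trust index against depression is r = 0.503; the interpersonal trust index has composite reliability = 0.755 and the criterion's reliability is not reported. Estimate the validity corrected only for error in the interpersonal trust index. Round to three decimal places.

0.579

Single correction: r_c = r_obs / √r_xx = 0.503 / √0.755 = 0.503 / 0.8689 ≈ 0.579.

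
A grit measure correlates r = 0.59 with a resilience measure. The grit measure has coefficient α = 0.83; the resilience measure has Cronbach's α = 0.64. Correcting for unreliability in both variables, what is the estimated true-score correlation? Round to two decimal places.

0.81

r_true = r_obs / √(r_xx · r_yy) = 0.59 / √(0.83 × 0.64) = 0.59 / √0.5312 = 0.59 / 0.7288 ≈ 0.81.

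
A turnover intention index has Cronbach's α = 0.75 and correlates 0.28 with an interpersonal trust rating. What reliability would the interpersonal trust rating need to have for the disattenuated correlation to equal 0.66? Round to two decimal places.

0.24

r_true = r_obs / √(r_xx · r_yy) ⇒ 0.66 = 0.28 / √(0.75 · r_yy).
√(0.75 · r_yy) = 0.28 / 0.66 = 0.4242; 0.75 · r_yy = 0.1799; r_yy = 0.1799 / 0.75 ≈ 0.24.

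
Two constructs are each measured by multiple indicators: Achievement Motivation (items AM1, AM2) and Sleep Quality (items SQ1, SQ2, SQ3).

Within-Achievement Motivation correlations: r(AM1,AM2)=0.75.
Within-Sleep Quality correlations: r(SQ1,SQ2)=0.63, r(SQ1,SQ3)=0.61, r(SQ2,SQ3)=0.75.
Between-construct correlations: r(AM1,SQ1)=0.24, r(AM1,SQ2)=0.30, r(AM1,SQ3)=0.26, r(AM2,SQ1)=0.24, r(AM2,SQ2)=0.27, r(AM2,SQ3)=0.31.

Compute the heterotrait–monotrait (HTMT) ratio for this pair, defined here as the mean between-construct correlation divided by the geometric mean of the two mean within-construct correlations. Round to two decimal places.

Mean between = 1.62/6 = 0.2700.
Mean within-AM = 0.75/1 = 0.7500; mean within-SQ = 1.99/3 = 0.6633.
Geometric mean = √(0.7500 × 0.6633) = 0.7053.
HTMT = 0.2700 / 0.7053 = 0.38.

0.38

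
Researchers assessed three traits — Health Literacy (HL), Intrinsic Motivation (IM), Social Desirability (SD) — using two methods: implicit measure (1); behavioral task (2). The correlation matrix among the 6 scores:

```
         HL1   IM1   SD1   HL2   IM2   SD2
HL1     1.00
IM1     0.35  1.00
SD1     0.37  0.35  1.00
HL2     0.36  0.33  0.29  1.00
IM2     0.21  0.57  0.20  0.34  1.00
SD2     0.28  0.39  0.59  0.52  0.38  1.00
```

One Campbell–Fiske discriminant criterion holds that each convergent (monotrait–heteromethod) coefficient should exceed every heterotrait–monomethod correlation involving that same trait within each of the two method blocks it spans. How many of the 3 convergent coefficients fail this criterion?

1

Each convergent coefficient versus the relevant comparison correlations:
HL (methods 1·2): 0.36 vs {0.35, 0.34, 0.37, 0.52} → fail.
IM (methods 1·2): 0.57 vs {0.35, 0.34, 0.35, 0.38} → pass.
SD (methods 1·2): 0.59 vs {0.37, 0.52, 0.35, 0.38} → pass.
1 of 3 fail.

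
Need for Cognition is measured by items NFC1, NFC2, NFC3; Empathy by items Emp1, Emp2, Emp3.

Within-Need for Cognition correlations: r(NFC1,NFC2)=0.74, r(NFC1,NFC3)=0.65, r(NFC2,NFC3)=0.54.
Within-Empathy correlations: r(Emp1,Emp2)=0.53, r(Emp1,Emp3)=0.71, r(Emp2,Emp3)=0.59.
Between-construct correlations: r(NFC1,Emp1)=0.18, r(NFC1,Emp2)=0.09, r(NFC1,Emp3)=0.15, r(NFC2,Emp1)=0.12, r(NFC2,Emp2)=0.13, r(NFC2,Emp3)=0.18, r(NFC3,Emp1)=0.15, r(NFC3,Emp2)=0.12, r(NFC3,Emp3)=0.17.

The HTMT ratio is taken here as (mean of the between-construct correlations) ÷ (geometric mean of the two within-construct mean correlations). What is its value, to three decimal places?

0.229

Mean heterotrait r = 1.29/9 = 0.1433.
Mean within-NFC = 1.93/3 = 0.6433; mean within-Emp = 1.83/3 = 0.6100.
Geometric mean = √(0.6433 × 0.6100) = 0.6264.
HTMT = 0.1433 / 0.6264 = 0.229.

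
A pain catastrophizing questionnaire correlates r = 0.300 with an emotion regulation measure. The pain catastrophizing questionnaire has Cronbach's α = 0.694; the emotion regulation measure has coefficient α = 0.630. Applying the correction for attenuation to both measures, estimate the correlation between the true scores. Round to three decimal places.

0.454

r_true = r_obs / √(r_xx · r_yy) = 0.300 / √(0.694 × 0.630) = 0.300 / √0.437220 = 0.300 / 0.6612 ≈ 0.454.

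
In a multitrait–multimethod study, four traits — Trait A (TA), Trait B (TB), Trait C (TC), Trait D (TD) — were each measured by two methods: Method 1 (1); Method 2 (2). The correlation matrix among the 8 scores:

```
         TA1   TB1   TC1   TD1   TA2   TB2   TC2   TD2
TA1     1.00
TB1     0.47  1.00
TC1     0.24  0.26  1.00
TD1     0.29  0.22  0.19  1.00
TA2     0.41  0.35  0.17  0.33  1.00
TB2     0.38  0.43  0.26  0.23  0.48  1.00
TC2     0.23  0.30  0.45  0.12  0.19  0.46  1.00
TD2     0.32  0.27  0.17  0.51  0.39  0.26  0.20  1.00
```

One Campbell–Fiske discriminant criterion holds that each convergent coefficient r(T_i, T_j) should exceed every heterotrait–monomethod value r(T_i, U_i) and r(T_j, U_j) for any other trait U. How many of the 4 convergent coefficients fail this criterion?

Each convergent coefficient versus the relevant comparison correlations:
TA (methods 1·2): 0.41 vs {0.47, 0.48, 0.24, 0.19, 0.29, 0.39} → fail.
TB (methods 1·2): 0.43 vs {0.47, 0.48, 0.26, 0.46, 0.22, 0.26} → fail.
TC (methods 1·2): 0.45 vs {0.24, 0.19, 0.26, 0.46, 0.19, 0.20} → fail.
TD (methods 1·2): 0.51 vs {0.29, 0.39, 0.22, 0.26, 0.19, 0.20} → pass.
3 of 4 fail.

3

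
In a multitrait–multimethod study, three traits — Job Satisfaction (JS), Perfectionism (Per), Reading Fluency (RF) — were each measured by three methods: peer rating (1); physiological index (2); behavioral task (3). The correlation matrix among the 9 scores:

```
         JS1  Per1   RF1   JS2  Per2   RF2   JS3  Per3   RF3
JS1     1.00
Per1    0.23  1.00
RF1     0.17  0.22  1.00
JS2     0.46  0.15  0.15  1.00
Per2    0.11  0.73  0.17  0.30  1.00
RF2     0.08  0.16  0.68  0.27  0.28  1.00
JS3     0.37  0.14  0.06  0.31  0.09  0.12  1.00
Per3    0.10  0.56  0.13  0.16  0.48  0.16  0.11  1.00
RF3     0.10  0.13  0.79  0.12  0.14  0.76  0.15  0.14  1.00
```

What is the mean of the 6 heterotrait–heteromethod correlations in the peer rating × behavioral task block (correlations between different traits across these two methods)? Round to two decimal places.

0.11

HTHM values (method 1 × method 3): 0.10, 0.10, 0.14, 0.13, 0.06, 0.13; mean = 0.66/6 = 0.11.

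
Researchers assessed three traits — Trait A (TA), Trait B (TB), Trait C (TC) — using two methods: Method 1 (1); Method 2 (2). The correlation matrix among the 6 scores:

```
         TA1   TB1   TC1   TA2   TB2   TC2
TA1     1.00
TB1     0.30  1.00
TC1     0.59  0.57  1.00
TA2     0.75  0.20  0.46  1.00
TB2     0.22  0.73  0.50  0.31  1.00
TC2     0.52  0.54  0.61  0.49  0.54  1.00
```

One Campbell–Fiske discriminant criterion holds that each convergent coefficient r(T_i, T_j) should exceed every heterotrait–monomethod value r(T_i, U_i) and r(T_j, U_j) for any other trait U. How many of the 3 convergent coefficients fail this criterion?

0

Each convergent coefficient versus the relevant comparison correlations:
TA (methods 1·2): 0.75 vs {0.30, 0.31, 0.59, 0.49} → pass.
TB (methods 1·2): 0.73 vs {0.30, 0.31, 0.57, 0.54} → pass.
TC (methods 1·2): 0.61 vs {0.59, 0.49, 0.57, 0.54} → pass.
0 of 3 fail.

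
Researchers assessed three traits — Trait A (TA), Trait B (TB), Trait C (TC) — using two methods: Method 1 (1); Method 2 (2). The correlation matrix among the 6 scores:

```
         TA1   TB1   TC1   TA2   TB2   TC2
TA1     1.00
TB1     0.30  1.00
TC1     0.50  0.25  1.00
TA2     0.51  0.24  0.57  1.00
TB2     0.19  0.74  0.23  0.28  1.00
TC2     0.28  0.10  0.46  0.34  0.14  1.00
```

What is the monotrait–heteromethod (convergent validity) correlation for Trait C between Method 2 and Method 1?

0.46

Same trait (TC), different methods: r(TC2, TC1) = 0.46.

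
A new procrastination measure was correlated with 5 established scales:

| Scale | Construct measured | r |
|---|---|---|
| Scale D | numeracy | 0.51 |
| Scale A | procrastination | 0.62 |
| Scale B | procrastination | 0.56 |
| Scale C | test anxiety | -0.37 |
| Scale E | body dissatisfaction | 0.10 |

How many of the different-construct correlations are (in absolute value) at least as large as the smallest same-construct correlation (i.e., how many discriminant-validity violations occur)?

0

Convergent (same construct = procrastination): Scale A, Scale B.
Smallest convergent = 0.56. Discriminant |r|: 0.51, 0.37, 0.10; count ≥ 0.56 → 0.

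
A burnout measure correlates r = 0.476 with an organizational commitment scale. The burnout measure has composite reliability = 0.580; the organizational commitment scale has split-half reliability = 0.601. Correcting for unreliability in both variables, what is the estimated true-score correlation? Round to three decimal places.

0.806

r_true = r_obs / √(r_xx · r_yy) = 0.476 / √(0.580 × 0.601) = 0.476 / √0.348580 = 0.476 / 0.5904 ≈ 0.806.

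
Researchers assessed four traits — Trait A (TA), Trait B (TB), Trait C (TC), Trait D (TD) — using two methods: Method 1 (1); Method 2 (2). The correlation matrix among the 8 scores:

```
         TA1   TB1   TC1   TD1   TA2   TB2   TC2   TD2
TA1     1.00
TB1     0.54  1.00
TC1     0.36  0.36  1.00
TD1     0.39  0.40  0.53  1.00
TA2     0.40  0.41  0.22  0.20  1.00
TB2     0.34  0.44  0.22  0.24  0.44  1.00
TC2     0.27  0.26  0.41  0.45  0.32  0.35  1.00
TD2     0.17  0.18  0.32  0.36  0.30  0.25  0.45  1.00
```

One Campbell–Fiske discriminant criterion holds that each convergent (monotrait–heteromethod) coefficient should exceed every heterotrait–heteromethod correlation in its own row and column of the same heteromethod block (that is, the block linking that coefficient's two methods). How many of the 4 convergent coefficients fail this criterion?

Convergent coefficients and their comparison sets:
TA (methods 1·2): 0.40 vs {0.34, 0.41, 0.27, 0.22, 0.17, 0.20} → fail.
TB (methods 1·2): 0.44 vs {0.41, 0.34, 0.26, 0.22, 0.18, 0.24} → pass.
TC (methods 1·2): 0.41 vs {0.22, 0.27, 0.22, 0.26, 0.32, 0.45} → fail.
TD (methods 1·2): 0.36 vs {0.20, 0.17, 0.24, 0.18, 0.45, 0.32} → fail.
3 of 4 fail.

3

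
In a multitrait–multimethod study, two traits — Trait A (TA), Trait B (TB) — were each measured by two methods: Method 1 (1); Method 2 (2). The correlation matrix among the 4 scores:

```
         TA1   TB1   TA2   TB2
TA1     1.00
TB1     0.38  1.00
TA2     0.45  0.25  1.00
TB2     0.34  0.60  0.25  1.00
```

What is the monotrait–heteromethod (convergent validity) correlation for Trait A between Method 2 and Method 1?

0.45

Same trait (TA), different methods: r(TA2, TA1) = 0.45.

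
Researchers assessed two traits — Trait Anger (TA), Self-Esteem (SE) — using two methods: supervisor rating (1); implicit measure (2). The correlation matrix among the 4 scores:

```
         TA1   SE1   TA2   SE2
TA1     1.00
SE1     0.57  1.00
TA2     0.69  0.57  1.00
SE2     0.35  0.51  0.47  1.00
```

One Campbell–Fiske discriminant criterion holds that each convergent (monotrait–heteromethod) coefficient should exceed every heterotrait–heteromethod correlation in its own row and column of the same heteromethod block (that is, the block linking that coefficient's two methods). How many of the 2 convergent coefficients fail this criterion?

Convergent coefficients and their comparison sets:
TA (methods 1·2): 0.69 vs {0.35, 0.57} → pass.
SE (methods 1·2): 0.51 vs {0.57, 0.35} → fail.
1 of 2 fail.

1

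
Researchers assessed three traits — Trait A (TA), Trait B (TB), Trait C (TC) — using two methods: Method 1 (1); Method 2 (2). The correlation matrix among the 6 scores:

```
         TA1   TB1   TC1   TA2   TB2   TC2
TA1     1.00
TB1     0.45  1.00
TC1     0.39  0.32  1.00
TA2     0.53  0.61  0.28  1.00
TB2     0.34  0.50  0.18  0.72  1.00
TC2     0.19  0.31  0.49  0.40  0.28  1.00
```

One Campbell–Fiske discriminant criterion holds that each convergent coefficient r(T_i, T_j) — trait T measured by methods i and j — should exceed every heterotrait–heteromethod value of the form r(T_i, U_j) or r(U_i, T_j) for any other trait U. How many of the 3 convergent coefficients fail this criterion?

2

Convergent coefficients and their comparison sets:
TA (methods 1·2): 0.53 vs {0.34, 0.61, 0.19, 0.28} → fail.
TB (methods 1·2): 0.50 vs {0.61, 0.34, 0.31, 0.18} → fail.
TC (methods 1·2): 0.49 vs {0.28, 0.19, 0.18, 0.31} → pass.
2 of 3 fail.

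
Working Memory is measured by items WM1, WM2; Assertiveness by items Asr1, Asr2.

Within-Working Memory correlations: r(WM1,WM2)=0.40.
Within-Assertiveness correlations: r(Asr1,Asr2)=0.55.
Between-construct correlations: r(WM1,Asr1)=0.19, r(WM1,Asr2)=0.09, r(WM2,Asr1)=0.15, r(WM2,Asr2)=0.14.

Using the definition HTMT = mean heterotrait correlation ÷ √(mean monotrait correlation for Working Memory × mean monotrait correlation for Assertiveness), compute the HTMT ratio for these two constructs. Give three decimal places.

Mean heterotrait r = 0.57/4 = 0.1425.
Mean within-WM = 0.40/1 = 0.4000; mean within-Asr = 0.55/1 = 0.5500.
Geometric mean = √(0.4000 × 0.5500) = 0.4690.
HTMT = 0.1425 / 0.4690 = 0.304.

0.304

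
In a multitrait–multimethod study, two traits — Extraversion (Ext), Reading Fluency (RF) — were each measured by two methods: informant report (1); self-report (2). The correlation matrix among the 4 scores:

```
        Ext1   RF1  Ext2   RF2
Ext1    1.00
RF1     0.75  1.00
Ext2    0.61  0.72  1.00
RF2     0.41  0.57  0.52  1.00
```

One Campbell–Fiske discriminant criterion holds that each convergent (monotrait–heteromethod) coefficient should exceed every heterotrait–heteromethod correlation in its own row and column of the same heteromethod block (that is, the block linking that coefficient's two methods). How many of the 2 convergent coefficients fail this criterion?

2

Checking each validity diagonal entry against its comparison values:
Ext (methods 1·2): 0.61 vs {0.41, 0.72} → fail.
RF (methods 1·2): 0.57 vs {0.72, 0.41} → fail.
2 of 2 fail.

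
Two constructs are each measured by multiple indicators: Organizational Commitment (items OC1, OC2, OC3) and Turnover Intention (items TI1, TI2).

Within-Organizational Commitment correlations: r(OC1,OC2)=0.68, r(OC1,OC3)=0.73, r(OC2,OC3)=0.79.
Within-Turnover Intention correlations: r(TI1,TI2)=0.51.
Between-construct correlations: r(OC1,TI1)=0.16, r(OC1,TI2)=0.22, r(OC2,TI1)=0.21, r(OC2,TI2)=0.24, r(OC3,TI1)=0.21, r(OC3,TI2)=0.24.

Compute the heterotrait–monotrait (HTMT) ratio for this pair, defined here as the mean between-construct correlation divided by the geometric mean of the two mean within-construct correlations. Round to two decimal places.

0.35

Between-construct mean = 1.28/6 = 0.2133.
Mean within-OC = 2.20/3 = 0.7333; mean within-TI = 0.51/1 = 0.5100.
Geometric mean = √(0.7333 × 0.5100) = 0.6115.
HTMT = 0.2133 / 0.6115 = 0.35.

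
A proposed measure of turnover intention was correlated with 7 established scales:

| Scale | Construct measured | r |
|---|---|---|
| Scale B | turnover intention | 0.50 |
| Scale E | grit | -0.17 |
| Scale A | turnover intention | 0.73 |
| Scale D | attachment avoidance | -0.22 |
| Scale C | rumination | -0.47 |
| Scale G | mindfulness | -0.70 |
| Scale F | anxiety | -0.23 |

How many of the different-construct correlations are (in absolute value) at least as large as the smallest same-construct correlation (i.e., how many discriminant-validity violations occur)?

1

Convergent (same construct = turnover intention): Scale B, Scale A.
Smallest convergent = 0.50. Discriminant |r|: 0.17, 0.22, 0.47, 0.70, 0.23; count ≥ 0.50 → 1.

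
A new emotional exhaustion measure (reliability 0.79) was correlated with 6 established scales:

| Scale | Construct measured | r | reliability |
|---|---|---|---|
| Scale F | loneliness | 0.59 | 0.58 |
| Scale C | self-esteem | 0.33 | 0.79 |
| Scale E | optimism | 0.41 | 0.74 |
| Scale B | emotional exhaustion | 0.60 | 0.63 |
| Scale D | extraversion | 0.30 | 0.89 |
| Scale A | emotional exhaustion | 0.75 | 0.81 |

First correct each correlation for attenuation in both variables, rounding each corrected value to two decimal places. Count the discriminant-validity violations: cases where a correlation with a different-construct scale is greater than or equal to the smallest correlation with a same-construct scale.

1

Disattenuated r (r / √(r_scale · r_new)):
  Scale F (disc): 0.59 / √(0.58·0.79) = 0.87
  Scale C (disc): 0.33 / √(0.79·0.79) = 0.42
  Scale E (disc): 0.41 / √(0.74·0.79) = 0.54
  Scale B (conv): 0.60 / √(0.63·0.79) = 0.85
  Scale D (disc): 0.30 / √(0.89·0.79) = 0.36
  Scale A (conv): 0.75 / √(0.81·0.79) = 0.94
Smallest convergent = 0.85. Discriminant values: 0.87, 0.42, 0.54, 0.36; count ≥ 0.85 → 1.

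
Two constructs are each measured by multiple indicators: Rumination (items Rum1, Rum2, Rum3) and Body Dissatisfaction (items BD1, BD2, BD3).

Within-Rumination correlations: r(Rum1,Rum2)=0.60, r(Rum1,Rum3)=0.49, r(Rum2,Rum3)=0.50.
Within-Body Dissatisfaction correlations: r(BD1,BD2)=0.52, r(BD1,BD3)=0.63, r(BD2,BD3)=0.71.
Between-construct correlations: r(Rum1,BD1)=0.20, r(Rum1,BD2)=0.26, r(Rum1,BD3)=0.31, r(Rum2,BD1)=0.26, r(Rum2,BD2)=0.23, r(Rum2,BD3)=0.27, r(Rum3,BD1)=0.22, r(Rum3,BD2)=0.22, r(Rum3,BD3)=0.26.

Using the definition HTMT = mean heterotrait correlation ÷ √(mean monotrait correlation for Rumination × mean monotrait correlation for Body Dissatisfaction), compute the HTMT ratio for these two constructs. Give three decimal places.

0.432

Mean between = 2.23/9 = 0.2478.
Mean within-Rum = 1.59/3 = 0.5300; mean within-BD = 1.86/3 = 0.6200.
Geometric mean = √(0.5300 × 0.6200) = 0.5732.
HTMT = 0.2478 / 0.5732 = 0.432.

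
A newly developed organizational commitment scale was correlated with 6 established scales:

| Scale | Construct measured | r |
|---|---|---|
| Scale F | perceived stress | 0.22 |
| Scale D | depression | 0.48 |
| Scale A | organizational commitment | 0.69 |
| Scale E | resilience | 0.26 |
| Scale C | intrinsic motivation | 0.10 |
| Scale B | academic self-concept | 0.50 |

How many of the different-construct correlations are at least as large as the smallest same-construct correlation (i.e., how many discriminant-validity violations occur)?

0

Convergent (same construct = organizational commitment): Scale A.
Smallest convergent = 0.69. Discriminant values: 0.22, 0.48, 0.26, 0.10, 0.50; count ≥ 0.69 → 0.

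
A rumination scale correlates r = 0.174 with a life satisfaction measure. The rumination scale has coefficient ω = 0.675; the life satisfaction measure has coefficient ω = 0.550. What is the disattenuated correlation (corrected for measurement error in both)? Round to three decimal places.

0.286

r_true = r_obs / √(r_xx · r_yy) = 0.174 / √(0.675 × 0.550) = 0.174 / √0.371250 = 0.174 / 0.6093 ≈ 0.286.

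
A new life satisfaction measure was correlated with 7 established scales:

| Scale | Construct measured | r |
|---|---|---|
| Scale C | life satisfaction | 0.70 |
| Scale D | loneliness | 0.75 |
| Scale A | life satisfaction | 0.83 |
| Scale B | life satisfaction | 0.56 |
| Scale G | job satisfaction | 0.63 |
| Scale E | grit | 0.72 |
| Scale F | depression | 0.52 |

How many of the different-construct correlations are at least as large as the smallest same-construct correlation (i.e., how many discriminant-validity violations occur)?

3

Convergent (same construct = life satisfaction): Scale C, Scale A, Scale B.
Smallest convergent = 0.56. Discriminant values: 0.75, 0.63, 0.72, 0.52; count ≥ 0.56 → 3.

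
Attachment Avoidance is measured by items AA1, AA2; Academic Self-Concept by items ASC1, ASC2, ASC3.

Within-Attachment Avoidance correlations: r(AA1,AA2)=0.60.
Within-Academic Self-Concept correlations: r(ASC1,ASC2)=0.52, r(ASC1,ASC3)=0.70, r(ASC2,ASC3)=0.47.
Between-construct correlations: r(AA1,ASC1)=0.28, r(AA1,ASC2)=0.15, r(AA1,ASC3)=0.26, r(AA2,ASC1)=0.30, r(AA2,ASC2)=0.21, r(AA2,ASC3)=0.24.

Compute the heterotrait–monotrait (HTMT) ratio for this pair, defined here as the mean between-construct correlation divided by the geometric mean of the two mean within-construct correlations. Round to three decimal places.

0.413

Mean heterotrait r = 1.44/6 = 0.2400.
Mean within-AA = 0.60/1 = 0.6000; mean within-ASC = 1.69/3 = 0.5633.
Geometric mean = √(0.6000 × 0.5633) = 0.5814.
HTMT = 0.2400 / 0.5814 = 0.413.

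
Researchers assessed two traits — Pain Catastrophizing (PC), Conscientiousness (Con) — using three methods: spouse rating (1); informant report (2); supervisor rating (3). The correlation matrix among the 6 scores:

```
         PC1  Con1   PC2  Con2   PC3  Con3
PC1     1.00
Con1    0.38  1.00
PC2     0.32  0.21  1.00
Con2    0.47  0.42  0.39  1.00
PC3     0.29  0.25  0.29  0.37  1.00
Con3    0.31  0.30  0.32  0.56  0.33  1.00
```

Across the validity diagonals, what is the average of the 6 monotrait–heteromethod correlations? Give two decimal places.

0.36

Convergent values: 0.32, 0.29, 0.29, 0.42, 0.30, 0.56; mean = 2.18/6 = 0.36.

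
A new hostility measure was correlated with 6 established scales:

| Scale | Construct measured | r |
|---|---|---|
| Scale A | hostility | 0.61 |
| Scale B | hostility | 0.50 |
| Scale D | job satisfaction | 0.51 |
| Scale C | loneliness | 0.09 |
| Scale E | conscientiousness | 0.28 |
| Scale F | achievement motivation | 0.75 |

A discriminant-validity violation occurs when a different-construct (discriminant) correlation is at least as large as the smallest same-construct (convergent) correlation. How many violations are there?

Convergent (same construct = hostility): Scale A, Scale B.
Smallest convergent = 0.50. Discriminant values: 0.51, 0.09, 0.28, 0.75; count ≥ 0.50 → 2.

2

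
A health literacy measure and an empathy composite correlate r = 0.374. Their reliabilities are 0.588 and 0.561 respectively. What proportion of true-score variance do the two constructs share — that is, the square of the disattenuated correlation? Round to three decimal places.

0.424

Disattenuated r = 0.374 / √(0.588 × 0.561) = 0.374 / 0.5743 = 0.6512.
Shared true-score variance = 0.6512² = 0.4241 ≈ 0.424.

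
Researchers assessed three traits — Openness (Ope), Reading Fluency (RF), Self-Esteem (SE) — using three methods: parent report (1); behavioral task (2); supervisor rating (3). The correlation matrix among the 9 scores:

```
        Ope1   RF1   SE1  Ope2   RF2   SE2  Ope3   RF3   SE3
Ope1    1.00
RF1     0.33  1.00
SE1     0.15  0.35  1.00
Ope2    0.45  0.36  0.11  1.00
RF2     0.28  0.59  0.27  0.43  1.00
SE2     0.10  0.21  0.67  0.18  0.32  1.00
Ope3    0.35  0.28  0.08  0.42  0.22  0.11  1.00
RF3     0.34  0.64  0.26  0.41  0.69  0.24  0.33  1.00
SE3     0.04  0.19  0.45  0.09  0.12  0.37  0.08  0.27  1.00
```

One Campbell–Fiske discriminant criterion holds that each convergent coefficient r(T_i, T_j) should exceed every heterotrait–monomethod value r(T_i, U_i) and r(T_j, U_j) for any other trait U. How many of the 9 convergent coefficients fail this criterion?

1

Checking each validity diagonal entry against its comparison values:
Ope (methods 1·2): 0.45 vs {0.33, 0.43, 0.15, 0.18} → pass.
Ope (methods 1·3): 0.35 vs {0.33, 0.33, 0.15, 0.08} → pass.
Ope (methods 2·3): 0.42 vs {0.43, 0.33, 0.18, 0.08} → fail.
RF (methods 1·2): 0.59 vs {0.33, 0.43, 0.35, 0.32} → pass.
RF (methods 1·3): 0.64 vs {0.33, 0.33, 0.35, 0.27} → pass.
RF (methods 2·3): 0.69 vs {0.43, 0.33, 0.32, 0.27} → pass.
SE (methods 1·2): 0.67 vs {0.15, 0.18, 0.35, 0.32} → pass.
SE (methods 1·3): 0.45 vs {0.15, 0.08, 0.35, 0.27} → pass.
SE (methods 2·3): 0.37 vs {0.18, 0.08, 0.32, 0.27} → pass.
1 of 9 fail.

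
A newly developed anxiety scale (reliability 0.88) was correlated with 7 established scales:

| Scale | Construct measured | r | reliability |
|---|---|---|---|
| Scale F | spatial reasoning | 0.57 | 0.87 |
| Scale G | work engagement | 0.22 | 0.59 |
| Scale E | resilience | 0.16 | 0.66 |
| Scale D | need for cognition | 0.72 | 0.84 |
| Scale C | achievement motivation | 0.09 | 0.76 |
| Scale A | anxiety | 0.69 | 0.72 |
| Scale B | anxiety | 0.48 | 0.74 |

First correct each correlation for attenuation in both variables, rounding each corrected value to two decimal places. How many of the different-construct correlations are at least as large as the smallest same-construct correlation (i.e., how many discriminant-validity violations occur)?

Disattenuated r (r / √(r_scale · r_new)):
  Scale F (disc): 0.57 / √(0.87·0.88) = 0.65
  Scale G (disc): 0.22 / √(0.59·0.88) = 0.31
  Scale E (disc): 0.16 / √(0.66·0.88) = 0.21
  Scale D (disc): 0.72 / √(0.84·0.88) = 0.84
  Scale C (disc): 0.09 / √(0.76·0.88) = 0.11
  Scale A (conv): 0.69 / √(0.72·0.88) = 0.87
  Scale B (conv): 0.48 / √(0.74·0.88) = 0.59
Smallest convergent = 0.59. Discriminant values: 0.65, 0.31, 0.21, 0.84, 0.11; count ≥ 0.59 → 2.

2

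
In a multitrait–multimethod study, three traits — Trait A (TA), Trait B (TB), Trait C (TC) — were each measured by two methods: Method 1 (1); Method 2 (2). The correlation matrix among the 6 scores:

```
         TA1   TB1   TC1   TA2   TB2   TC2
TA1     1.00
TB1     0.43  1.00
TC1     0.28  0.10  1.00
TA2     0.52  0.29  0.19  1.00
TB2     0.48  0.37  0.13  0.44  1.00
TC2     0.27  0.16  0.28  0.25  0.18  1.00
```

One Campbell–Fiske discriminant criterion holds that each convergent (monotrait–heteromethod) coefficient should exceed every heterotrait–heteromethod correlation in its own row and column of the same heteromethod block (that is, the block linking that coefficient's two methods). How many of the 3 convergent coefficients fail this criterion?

1

Each convergent coefficient versus the relevant comparison correlations:
TA (methods 1·2): 0.52 vs {0.48, 0.29, 0.27, 0.19} → pass.
TB (methods 1·2): 0.37 vs {0.29, 0.48, 0.16, 0.13} → fail.
TC (methods 1·2): 0.28 vs {0.19, 0.27, 0.13, 0.16} → pass.
1 of 3 fail.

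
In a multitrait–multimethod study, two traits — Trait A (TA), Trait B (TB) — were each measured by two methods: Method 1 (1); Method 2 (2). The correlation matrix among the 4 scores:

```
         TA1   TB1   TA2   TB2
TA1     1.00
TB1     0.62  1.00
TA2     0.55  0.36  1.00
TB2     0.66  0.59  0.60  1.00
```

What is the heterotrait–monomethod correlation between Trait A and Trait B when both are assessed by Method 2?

Different traits, same method: r(TA2, TB2) = 0.60.

0.60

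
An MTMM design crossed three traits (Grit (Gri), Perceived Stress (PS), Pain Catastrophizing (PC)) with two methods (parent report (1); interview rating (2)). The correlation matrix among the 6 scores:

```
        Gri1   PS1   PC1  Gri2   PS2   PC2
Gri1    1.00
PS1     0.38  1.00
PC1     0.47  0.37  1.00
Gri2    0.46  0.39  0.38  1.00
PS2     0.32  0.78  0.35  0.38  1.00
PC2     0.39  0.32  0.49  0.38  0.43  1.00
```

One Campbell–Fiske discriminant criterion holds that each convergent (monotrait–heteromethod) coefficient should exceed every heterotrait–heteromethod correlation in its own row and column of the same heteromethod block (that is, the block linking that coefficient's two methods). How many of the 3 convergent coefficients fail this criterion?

0

Convergent coefficients and their comparison sets:
Gri (methods 1·2): 0.46 vs {0.32, 0.39, 0.39, 0.38} → pass.
PS (methods 1·2): 0.78 vs {0.39, 0.32, 0.32, 0.35} → pass.
PC (methods 1·2): 0.49 vs {0.38, 0.39, 0.35, 0.32} → pass.
0 of 3 fail.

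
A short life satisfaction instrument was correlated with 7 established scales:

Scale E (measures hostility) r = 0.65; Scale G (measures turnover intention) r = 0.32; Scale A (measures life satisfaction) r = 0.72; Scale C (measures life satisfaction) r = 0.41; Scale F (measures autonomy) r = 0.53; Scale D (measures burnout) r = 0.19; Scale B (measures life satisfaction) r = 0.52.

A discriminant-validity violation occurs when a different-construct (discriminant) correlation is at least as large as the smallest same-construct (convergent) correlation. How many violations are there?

Convergent (same construct = life satisfaction): Scale A, Scale C, Scale B.
Smallest convergent = 0.41. Discriminant values: 0.65, 0.32, 0.53, 0.19; count ≥ 0.41 → 2.

2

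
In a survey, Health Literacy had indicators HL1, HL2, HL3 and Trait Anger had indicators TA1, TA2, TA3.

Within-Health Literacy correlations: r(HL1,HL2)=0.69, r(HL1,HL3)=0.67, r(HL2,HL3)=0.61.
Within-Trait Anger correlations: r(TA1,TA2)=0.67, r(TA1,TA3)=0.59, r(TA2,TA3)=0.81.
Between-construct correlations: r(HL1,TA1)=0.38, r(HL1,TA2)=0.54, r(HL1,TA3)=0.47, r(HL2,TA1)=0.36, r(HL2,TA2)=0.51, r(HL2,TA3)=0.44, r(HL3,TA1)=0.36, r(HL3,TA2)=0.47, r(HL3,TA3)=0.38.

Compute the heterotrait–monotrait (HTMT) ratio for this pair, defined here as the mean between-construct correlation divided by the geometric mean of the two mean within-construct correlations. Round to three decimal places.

0.645

Between-construct mean = 3.91/9 = 0.4344.
Mean within-HL = 1.97/3 = 0.6567; mean within-TA = 2.07/3 = 0.6900.
Geometric mean = √(0.6567 × 0.6900) = 0.6731.
HTMT = 0.4344 / 0.6731 = 0.645.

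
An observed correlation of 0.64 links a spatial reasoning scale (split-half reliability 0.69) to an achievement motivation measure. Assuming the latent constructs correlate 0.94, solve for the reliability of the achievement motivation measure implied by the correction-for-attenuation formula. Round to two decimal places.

0.67

r_true = r_obs / √(r_xx · r_yy) ⇒ 0.94 = 0.64 / √(0.69 · r_yy).
√(0.69 · r_yy) = 0.64 / 0.94 = 0.6809; 0.69 · r_yy = 0.4636; r_yy = 0.4636 / 0.69 ≈ 0.67.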